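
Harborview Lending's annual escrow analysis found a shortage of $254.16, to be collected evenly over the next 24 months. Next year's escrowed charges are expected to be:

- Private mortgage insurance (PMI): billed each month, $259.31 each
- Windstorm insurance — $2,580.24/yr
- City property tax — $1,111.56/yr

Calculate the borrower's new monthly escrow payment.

Private mortgage insurance (PMI): $259.31 × 12 = $3,111.72/yr
Windstorm insurance: $2,580.24/yr
City property tax: $1,111.56/yr
Total per year = $3,111.72 + $2,580.24 + $1,111.56 = $6,803.52
Monthly = $6,803.52 / 12 = $566.96
Monthly shortage recovery: $254.16 ÷ 24 = $10.59
New monthly escrow = $566.96 + $10.59 = $577.55

$577.55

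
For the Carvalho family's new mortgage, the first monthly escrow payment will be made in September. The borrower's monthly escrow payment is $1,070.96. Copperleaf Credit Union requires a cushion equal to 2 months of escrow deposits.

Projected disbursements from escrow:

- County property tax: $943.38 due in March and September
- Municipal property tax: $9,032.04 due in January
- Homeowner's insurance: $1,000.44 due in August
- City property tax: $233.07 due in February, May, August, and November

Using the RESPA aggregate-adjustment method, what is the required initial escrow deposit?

Cushion = 2 × $1,070.96 = $2,141.92
Trial balance (start $0, +$1,070.96 each month, − disbursements):
  Sep: +$1,070.96 − $943.38 → $127.58
  Oct: +$1,070.96 → $1,198.54
  Nov: +$1,070.96 − $233.07 → $2,036.43
  Dec: +$1,070.96 → $3,107.39
  Jan: +$1,070.96 − $9,032.04 → -$4,853.69
  Feb: +$1,070.96 − $233.07 → -$4,015.80
  Mar: +$1,070.96 − $943.38 → -$3,888.22
  Apr: +$1,070.96 → -$2,817.26
  May: +$1,070.96 − $233.07 → -$1,979.37
  Jun: +$1,070.96 → -$908.41
  Jul: +$1,070.96 → $162.55
  Aug: +$1,070.96 − $1,233.51 → $0.00
Lowest trial balance = -$4,853.69 (Jan)
Initial deposit = cushion − low point = $2,141.92 − (-$4,853.69) = $6,995.61

$6,995.61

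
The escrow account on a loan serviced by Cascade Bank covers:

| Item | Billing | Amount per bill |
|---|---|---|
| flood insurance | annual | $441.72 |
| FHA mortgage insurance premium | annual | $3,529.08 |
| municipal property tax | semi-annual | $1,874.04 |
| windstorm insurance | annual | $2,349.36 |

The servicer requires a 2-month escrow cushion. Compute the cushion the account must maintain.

$1,678.04

Flood insurance — $441.72/yr
FHA mortgage insurance premium — $3,529.08/yr
Municipal property tax — $1,874.04 × 2 = $3,748.08/yr
Windstorm insurance — $2,349.36/yr
Combined annual = $10,068.24
Base monthly escrow = $10,068.24 ÷ 12 = $839.02
Reserve = 2 × $839.02 = $1,678.04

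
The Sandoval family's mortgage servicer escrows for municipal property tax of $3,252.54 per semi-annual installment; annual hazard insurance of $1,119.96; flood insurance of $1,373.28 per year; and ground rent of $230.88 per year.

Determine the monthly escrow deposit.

Municipal property tax = $3,252.54 × 2 = $6,505.08/yr
Hazard insurance = $1,119.96/yr
Flood insurance = $1,373.28/yr
Ground rent = $230.88/yr
Combined annual = $6,505.08 + $1,119.96 + $1,373.28 + $230.88 = $9,229.20
Monthly escrow = $9,229.20 ÷ 12 = $769.10

$769.10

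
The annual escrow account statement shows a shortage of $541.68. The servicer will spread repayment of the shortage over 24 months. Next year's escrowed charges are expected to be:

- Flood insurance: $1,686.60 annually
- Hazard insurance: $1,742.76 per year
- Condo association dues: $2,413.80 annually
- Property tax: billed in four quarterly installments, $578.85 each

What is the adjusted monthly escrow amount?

Flood insurance: $1,686.60 annually
Hazard insurance: $1,742.76 annually
Condo association dues: $2,413.80 annually
Property tax: $578.85 × 4 = $2,315.40 annually
Annual escrow total = $8,158.56
Base monthly escrow = $8,158.56 / 12 = $679.88
Monthly shortage recovery: $541.68 ÷ 24 = $22.57
New monthly escrow = $679.88 + $22.57 = $702.45

$702.45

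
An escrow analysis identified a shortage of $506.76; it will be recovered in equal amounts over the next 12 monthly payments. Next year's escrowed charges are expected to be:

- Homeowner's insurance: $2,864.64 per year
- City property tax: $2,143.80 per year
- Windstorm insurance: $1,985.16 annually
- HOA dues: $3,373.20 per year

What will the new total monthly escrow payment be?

Homeowner's insurance = $2,864.64/yr
City property tax = $2,143.80/yr
Windstorm insurance = $1,985.16/yr
HOA dues = $3,373.20/yr
Total annual escrow = $2,864.64 + $2,143.80 + $1,985.16 + $3,373.20 = $10,366.80
Base monthly escrow = $10,366.80 / 12 = $863.90
Monthly shortage recovery: $506.76 ÷ 12 = $42.23
Adjusted monthly = $863.90 + $42.23 = $906.13

$906.13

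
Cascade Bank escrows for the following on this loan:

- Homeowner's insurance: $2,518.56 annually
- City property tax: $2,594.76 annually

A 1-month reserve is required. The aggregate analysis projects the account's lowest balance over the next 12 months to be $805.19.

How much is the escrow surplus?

Homeowner's insurance = $2,518.56 annually
City property tax = $2,594.76 annually
Annual escrow total = $2,518.56 + $2,594.76 = $5,113.32
Monthly escrow = $5,113.32 ÷ 12 = $426.11
Required reserve = 1 × $426.11 = $426.11
Surplus = $805.19 − $426.11 = $379.08

$379.08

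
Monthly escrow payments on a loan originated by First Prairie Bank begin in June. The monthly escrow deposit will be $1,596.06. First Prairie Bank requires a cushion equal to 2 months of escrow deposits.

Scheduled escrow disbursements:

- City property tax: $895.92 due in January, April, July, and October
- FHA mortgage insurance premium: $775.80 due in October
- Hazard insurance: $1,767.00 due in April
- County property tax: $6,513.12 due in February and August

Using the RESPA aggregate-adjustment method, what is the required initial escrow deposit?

$5,812.98

Cushion = 2 × $1,596.06 = $3,192.12
Trial balance (start $0, +$1,596.06 each month, − disbursements):
  Jun: +$1,596.06 → $1,596.06
  Jul: +$1,596.06 − $895.92 → $2,296.20
  Aug: +$1,596.06 − $6,513.12 → -$2,620.86
  Sep: +$1,596.06 → -$1,024.80
  Oct: +$1,596.06 − $1,671.72 → -$1,100.46
  Nov: +$1,596.06 → $495.60
  Dec: +$1,596.06 → $2,091.66
  Jan: +$1,596.06 − $895.92 → $2,791.80
  Feb: +$1,596.06 − $6,513.12 → -$2,125.26
  Mar: +$1,596.06 → -$529.20
  Apr: +$1,596.06 − $2,662.92 → -$1,596.06
  May: +$1,596.06 → $0.00
Lowest trial balance = -$2,620.86 (Aug)
Initial deposit = cushion − low point = $3,192.12 − (-$2,620.86) = $5,812.98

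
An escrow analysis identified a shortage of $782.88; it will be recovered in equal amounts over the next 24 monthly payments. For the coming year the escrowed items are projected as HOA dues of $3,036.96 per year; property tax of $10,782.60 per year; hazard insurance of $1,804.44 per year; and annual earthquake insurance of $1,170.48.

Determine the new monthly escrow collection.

HOA dues — $3,036.96 annually
Property tax — $10,782.60 annually
Hazard insurance — $1,804.44 annually
Earthquake insurance — $1,170.48 annually
Combined annual = $16,794.48
Base monthly escrow = $16,794.48 ÷ 12 = $1,399.54
Monthly shortage recovery: $782.88 ÷ 24 = $32.62
Adjusted monthly = $1,399.54 + $32.62 = $1,432.16

$1,432.16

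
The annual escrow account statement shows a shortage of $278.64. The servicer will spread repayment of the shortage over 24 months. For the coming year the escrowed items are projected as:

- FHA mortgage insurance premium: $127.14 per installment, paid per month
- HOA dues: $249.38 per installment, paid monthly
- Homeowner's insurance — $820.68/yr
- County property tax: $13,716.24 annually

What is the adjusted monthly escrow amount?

FHA mortgage insurance premium = $127.14 × 12 = $1,525.68 annually
HOA dues = $249.38 × 12 = $2,992.56 annually
Homeowner's insurance = $820.68 annually
County property tax = $13,716.24 annually
Total per year = $19,055.16
Per month = $19,055.16 / 12 = $1,587.93
Monthly shortage recovery: $278.64 ÷ 24 = $11.61
New monthly escrow = $1,587.93 + $11.61 = $1,599.54

$1,599.54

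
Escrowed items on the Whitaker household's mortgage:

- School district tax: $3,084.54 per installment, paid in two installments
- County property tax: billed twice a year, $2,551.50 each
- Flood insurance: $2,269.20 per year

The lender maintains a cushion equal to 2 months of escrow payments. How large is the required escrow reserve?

School district tax — $3,084.54 × 2 = $6,169.08/yr
County property tax — $2,551.50 × 2 = $5,103.00/yr
Flood insurance — $2,269.20/yr
Total per year = $13,541.28
Monthly escrow = $13,541.28 ÷ 12 = $1,128.44
Cushion = 2 × $1,128.44 = $2,256.88

$2,256.88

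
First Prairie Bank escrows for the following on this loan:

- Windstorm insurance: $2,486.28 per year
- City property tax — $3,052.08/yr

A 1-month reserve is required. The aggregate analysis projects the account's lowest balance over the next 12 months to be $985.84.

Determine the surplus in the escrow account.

$524.31

Windstorm insurance — $2,486.28/yr
City property tax — $3,052.08/yr
Yearly total = $5,538.36
Monthly = $5,538.36 / 12 = $461.53
Required reserve = 1 × $461.53 = $461.53
Excess over cushion: $985.84 − $461.53 = $524.31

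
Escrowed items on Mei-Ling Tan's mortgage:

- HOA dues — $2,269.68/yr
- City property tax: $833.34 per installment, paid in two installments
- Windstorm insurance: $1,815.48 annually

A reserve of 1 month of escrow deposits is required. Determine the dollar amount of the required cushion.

HOA dues: $2,269.68 annually
City property tax: $833.34 × 2 = $1,666.68 annually
Windstorm insurance: $1,815.48 annually
Combined annual = $5,751.84
Per month = $5,751.84 / 12 = $479.32
Reserve = 1 × $479.32 = $479.32

$479.32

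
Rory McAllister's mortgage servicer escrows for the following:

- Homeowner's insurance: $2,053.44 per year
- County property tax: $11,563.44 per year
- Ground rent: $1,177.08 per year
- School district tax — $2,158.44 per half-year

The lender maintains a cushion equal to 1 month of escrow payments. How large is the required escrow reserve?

Homeowner's insurance = $2,053.44
County property tax = $11,563.44
Ground rent = $1,177.08
School district tax = $2,158.44 × 2 = $4,316.88
Annual escrow total = $19,110.84
Monthly escrow = $19,110.84 / 12 = $1,592.57
Required cushion = 1 × $1,592.57 = $1,592.57

$1,592.57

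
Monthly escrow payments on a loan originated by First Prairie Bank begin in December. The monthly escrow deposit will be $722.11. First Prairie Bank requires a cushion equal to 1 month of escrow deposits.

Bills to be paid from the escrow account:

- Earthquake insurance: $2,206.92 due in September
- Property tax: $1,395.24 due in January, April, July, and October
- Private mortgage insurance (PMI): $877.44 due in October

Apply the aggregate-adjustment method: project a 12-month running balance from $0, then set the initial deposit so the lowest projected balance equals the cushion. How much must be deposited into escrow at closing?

Cushion = 1 × $722.11 = $722.11
Trial balance (start $0, +$722.11 each month, − disbursements):
  Dec: +$722.11 → $722.11
  Jan: +$722.11 − $1,395.24 → $48.98
  Feb: +$722.11 → $771.09
  Mar: +$722.11 → $1,493.20
  Apr: +$722.11 − $1,395.24 → $820.07
  May: +$722.11 → $1,542.18
  Jun: +$722.11 → $2,264.29
  Jul: +$722.11 − $1,395.24 → $1,591.16
  Aug: +$722.11 → $2,313.27
  Sep: +$722.11 − $2,206.92 → $828.46
  Oct: +$722.11 − $2,272.68 → -$722.11
  Nov: +$722.11 → $0.00
Lowest trial balance = -$722.11 (Oct)
Initial deposit = cushion − low point = $722.11 − (-$722.11) = $1,444.22

$1,444.22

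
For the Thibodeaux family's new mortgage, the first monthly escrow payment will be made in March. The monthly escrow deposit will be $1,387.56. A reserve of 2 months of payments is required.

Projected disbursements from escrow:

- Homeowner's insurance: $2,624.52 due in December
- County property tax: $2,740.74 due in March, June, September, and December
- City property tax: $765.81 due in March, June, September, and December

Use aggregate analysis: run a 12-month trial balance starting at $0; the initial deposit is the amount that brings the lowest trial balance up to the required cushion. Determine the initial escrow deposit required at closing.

Cushion = 2 × $1,387.56 = $2,775.12
Trial balance (start $0, +$1,387.56 each month, − disbursements):
  Mar: +$1,387.56 − $3,506.55 → -$2,118.99
  Apr: +$1,387.56 → -$731.43
  May: +$1,387.56 → $656.13
  Jun: +$1,387.56 − $3,506.55 → -$1,462.86
  Jul: +$1,387.56 → -$75.30
  Aug: +$1,387.56 → $1,312.26
  Sep: +$1,387.56 − $3,506.55 → -$806.73
  Oct: +$1,387.56 → $580.83
  Nov: +$1,387.56 → $1,968.39
  Dec: +$1,387.56 − $6,131.07 → -$2,775.12
  Jan: +$1,387.56 → -$1,387.56
  Feb: +$1,387.56 → $0.00
Lowest trial balance = -$2,775.12 (Dec)
Initial deposit = cushion − low point = $2,775.12 − (-$2,775.12) = $5,550.24

$5,550.24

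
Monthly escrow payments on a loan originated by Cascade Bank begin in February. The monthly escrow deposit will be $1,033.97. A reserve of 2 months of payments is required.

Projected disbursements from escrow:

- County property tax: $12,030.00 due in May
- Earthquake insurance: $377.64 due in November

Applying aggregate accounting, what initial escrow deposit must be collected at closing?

Cushion = 2 × $1,033.97 = $2,067.94
Trial balance (start $0, +$1,033.97 each month, − disbursements):
  Feb: +$1,033.97 → $1,033.97
  Mar: +$1,033.97 → $2,067.94
  Apr: +$1,033.97 → $3,101.91
  May: +$1,033.97 − $12,030.00 → -$7,894.12
  Jun: +$1,033.97 → -$6,860.15
  Jul: +$1,033.97 → -$5,826.18
  Aug: +$1,033.97 → -$4,792.21
  Sep: +$1,033.97 → -$3,758.24
  Oct: +$1,033.97 → -$2,724.27
  Nov: +$1,033.97 − $377.64 → -$2,067.94
  Dec: +$1,033.97 → -$1,033.97
  Jan: +$1,033.97 → $0.00
Lowest trial balance = -$7,894.12 (May)
Initial deposit = cushion − low point = $2,067.94 − (-$7,894.12) = $9,962.06

$9,962.06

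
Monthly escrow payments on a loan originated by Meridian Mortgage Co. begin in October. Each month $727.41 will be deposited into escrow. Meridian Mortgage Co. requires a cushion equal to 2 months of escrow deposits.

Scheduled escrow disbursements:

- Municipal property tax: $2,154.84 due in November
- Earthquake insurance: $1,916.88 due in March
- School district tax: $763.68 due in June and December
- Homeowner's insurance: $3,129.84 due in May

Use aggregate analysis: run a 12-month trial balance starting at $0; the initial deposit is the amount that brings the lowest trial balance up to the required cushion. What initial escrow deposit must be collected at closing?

$3,637.05

Cushion = 2 × $727.41 = $1,454.82
Trial balance (start $0, +$727.41 each month, − disbursements):
  Oct: +$727.41 → $727.41
  Nov: +$727.41 − $2,154.84 → -$700.02
  Dec: +$727.41 − $763.68 → -$736.29
  Jan: +$727.41 → -$8.88
  Feb: +$727.41 → $718.53
  Mar: +$727.41 − $1,916.88 → -$470.94
  Apr: +$727.41 → $256.47
  May: +$727.41 − $3,129.84 → -$2,145.96
  Jun: +$727.41 − $763.68 → -$2,182.23
  Jul: +$727.41 → -$1,454.82
  Aug: +$727.41 → -$727.41
  Sep: +$727.41 → $0.00
Lowest trial balance = -$2,182.23 (Jun)
Initial deposit = cushion − low point = $1,454.82 − (-$2,182.23) = $3,637.05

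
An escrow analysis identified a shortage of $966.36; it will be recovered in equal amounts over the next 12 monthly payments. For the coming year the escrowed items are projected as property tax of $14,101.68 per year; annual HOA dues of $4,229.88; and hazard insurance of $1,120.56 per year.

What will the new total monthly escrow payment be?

Property tax: $14,101.68 annually
HOA dues: $4,229.88 annually
Hazard insurance: $1,120.56 annually
Yearly total = $19,452.12
Base monthly escrow = $19,452.12 ÷ 12 = $1,621.01
Shortage spread = $966.36 / 12 = $80.53/mo
Adjusted monthly = $1,621.01 + $80.53 = $1,701.54

$1,701.54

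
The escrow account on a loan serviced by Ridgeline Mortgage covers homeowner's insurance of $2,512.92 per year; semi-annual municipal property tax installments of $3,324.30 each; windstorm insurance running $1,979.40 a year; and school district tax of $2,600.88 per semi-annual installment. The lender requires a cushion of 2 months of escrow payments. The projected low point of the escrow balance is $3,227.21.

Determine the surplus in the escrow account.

$503.43

Homeowner's insurance — $2,512.92
Municipal property tax — $3,324.30 × 2 = $6,648.60
Windstorm insurance — $1,979.40
School district tax — $2,600.88 × 2 = $5,201.76
Annual escrow total = $2,512.92 + $6,648.60 + $1,979.40 + $5,201.76 = $16,342.68
Monthly escrow = $16,342.68 / 12 = $1,361.89
Required cushion = 2 × $1,361.89 = $2,723.78
Surplus = $3,227.21 − $2,723.78 = $503.43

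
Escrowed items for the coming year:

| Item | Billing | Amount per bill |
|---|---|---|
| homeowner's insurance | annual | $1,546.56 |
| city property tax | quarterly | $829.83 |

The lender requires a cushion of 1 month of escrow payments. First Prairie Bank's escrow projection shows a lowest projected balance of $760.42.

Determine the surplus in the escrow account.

$354.93

Homeowner's insurance: $1,546.56 annually
City property tax: $829.83 × 4 = $3,319.32 annually
Total per year = $1,546.56 + $3,319.32 = $4,865.88
Per month = $4,865.88 ÷ 12 = $405.49
Required cushion = 1 × $405.49 = $405.49
Excess over cushion: $760.42 − $405.49 = $354.93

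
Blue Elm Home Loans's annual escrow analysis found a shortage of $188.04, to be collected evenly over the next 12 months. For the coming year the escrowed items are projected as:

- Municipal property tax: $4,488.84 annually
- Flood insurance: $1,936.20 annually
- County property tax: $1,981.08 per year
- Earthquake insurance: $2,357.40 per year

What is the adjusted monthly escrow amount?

Municipal property tax — $4,488.84/yr
Flood insurance — $1,936.20/yr
County property tax — $1,981.08/yr
Earthquake insurance — $2,357.40/yr
Annual escrow total = $4,488.84 + $1,936.20 + $1,981.08 + $2,357.40 = $10,763.52
Monthly escrow = $10,763.52 / 12 = $896.96
Monthly shortage recovery: $188.04 / 12 = $15.67
Adjusted monthly = $896.96 + $15.67 = $912.63

$912.63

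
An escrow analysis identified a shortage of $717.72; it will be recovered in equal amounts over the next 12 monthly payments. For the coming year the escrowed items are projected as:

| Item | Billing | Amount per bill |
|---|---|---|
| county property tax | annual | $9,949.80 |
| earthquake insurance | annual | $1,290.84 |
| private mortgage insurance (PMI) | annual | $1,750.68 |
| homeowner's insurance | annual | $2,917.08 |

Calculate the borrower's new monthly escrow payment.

$1,385.51

County property tax = $9,949.80 per year
Earthquake insurance = $1,290.84 per year
Private mortgage insurance (PMI) = $1,750.68 per year
Homeowner's insurance = $2,917.08 per year
Total annual escrow = $15,908.40
Base monthly escrow = $15,908.40 ÷ 12 = $1,325.70
Shortage spread = $717.72 ÷ 12 = $59.81/mo
Adjusted monthly = $1,325.70 + $59.81 = $1,385.51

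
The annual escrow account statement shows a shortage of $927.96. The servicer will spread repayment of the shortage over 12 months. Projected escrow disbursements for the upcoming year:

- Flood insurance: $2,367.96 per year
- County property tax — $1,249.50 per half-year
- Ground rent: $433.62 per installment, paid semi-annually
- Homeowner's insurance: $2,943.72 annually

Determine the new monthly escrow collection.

$800.49

Flood insurance: $2,367.96/yr
County property tax: $1,249.50 × 2 = $2,499.00/yr
Ground rent: $433.62 × 2 = $867.24/yr
Homeowner's insurance: $2,943.72/yr
Total per year = $2,367.96 + $2,499.00 + $867.24 + $2,943.72 = $8,677.92
Per month = $8,677.92 ÷ 12 = $723.16
Monthly shortage recovery: $927.96 / 12 = $77.33
Adjusted monthly = $723.16 + $77.33 = $800.49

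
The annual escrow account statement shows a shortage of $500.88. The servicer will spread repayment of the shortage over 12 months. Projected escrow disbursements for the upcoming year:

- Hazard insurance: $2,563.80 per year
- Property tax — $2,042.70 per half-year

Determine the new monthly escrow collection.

Hazard insurance = $2,563.80/yr
Property tax = $2,042.70 × 2 = $4,085.40/yr
Total per year = $6,649.20
Monthly escrow = $6,649.20 / 12 = $554.10
Shortage spread = $500.88 / 12 = $41.74/mo
Adjusted monthly = $554.10 + $41.74 = $595.84

$595.84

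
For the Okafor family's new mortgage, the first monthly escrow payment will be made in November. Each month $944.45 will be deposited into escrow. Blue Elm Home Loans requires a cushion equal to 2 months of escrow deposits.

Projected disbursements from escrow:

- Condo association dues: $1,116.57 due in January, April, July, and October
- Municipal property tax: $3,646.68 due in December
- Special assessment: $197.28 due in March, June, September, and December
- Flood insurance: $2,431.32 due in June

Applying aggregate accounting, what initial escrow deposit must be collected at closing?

Cushion = 2 × $944.45 = $1,888.90
Trial balance (start $0, +$944.45 each month, − disbursements):
  Nov: +$944.45 → $944.45
  Dec: +$944.45 − $3,843.96 → -$1,955.06
  Jan: +$944.45 − $1,116.57 → -$2,127.18
  Feb: +$944.45 → -$1,182.73
  Mar: +$944.45 − $197.28 → -$435.56
  Apr: +$944.45 − $1,116.57 → -$607.68
  May: +$944.45 → $336.77
  Jun: +$944.45 − $2,628.60 → -$1,347.38
  Jul: +$944.45 − $1,116.57 → -$1,519.50
  Aug: +$944.45 → -$575.05
  Sep: +$944.45 − $197.28 → $172.12
  Oct: +$944.45 − $1,116.57 → $0.00
Lowest trial balance = -$2,127.18 (Jan)
Initial deposit = cushion − low point = $1,888.90 − (-$2,127.18) = $4,016.08

$4,016.08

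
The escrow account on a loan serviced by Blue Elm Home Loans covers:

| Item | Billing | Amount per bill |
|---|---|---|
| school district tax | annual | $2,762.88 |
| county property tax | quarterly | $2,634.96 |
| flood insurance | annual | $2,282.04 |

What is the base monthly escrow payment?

School district tax = $2,762.88 annually
County property tax = $2,634.96 × 4 = $10,539.84 annually
Flood insurance = $2,282.04 annually
Total per year = $15,584.76
Monthly escrow = $15,584.76 / 12 = $1,298.73

$1,298.73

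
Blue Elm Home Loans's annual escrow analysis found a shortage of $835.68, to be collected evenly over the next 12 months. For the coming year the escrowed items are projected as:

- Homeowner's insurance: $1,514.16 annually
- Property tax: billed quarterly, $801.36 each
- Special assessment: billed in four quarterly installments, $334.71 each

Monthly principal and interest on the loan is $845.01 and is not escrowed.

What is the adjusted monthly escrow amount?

Homeowner's insurance: $1,514.16 annually
Property tax: $801.36 × 4 = $3,205.44 annually
Special assessment: $334.71 × 4 = $1,338.84 annually
Yearly total = $6,058.44
Monthly = $6,058.44 ÷ 12 = $504.87
Monthly shortage recovery: $835.68 ÷ 12 = $69.64
New monthly escrow = $504.87 + $69.64 = $574.51

$574.51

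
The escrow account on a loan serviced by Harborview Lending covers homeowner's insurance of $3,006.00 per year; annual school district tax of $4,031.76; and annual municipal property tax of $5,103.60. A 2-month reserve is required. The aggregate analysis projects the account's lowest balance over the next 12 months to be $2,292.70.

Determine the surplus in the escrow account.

$269.14

Homeowner's insurance — $3,006.00
School district tax — $4,031.76
Municipal property tax — $5,103.60
Combined annual = $3,006.00 + $4,031.76 + $5,103.60 = $12,141.36
Monthly = $12,141.36 ÷ 12 = $1,011.78
Cushion = 2 × $1,011.78 = $2,023.56
Surplus = $2,292.70 − $2,023.56 = $269.14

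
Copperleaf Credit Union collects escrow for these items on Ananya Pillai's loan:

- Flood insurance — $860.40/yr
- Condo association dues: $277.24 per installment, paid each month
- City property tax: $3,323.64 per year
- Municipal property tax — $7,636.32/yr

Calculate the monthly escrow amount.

Flood insurance = $860.40/yr
Condo association dues = $277.24 × 12 = $3,326.88/yr
City property tax = $3,323.64/yr
Municipal property tax = $7,636.32/yr
Annual escrow total = $15,147.24
Monthly = $15,147.24 ÷ 12 = $1,262.27

$1,262.27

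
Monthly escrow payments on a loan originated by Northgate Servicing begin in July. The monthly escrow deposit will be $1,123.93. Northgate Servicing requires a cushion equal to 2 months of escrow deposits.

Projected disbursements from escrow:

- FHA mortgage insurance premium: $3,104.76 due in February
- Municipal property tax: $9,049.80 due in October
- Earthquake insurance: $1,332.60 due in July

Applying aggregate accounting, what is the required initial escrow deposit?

$8,134.54

Cushion = 2 × $1,123.93 = $2,247.86
Trial balance (start $0, +$1,123.93 each month, − disbursements):
  Jul: +$1,123.93 − $1,332.60 → -$208.67
  Aug: +$1,123.93 → $915.26
  Sep: +$1,123.93 → $2,039.19
  Oct: +$1,123.93 − $9,049.80 → -$5,886.68
  Nov: +$1,123.93 → -$4,762.75
  Dec: +$1,123.93 → -$3,638.82
  Jan: +$1,123.93 → -$2,514.89
  Feb: +$1,123.93 − $3,104.76 → -$4,495.72
  Mar: +$1,123.93 → -$3,371.79
  Apr: +$1,123.93 → -$2,247.86
  May: +$1,123.93 → -$1,123.93
  Jun: +$1,123.93 → $0.00
Lowest trial balance = -$5,886.68 (Oct)
Initial deposit = cushion − low point = $2,247.86 − (-$5,886.68) = $8,134.54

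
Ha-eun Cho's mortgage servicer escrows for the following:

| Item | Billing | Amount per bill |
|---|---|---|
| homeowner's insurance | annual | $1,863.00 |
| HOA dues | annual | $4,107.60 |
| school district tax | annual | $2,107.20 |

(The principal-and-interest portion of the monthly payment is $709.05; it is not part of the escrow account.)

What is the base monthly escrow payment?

Homeowner's insurance = $1,863.00
HOA dues = $4,107.60
School district tax = $2,107.20
Total per year = $1,863.00 + $4,107.60 + $2,107.20 = $8,077.80
Base monthly escrow = $8,077.80 ÷ 12 = $673.15

$673.15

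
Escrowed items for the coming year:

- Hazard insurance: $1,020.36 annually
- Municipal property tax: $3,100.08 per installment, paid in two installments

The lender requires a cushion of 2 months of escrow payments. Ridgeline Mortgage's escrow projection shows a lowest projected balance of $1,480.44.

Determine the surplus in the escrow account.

Hazard insurance — $1,020.36 per year
Municipal property tax — $3,100.08 × 2 = $6,200.16 per year
Combined annual = $7,220.52
Base monthly escrow = $7,220.52 / 12 = $601.71
Required reserve = 2 × $601.71 = $1,203.42
Excess over cushion: $1,480.44 − $1,203.42 = $277.02

$277.02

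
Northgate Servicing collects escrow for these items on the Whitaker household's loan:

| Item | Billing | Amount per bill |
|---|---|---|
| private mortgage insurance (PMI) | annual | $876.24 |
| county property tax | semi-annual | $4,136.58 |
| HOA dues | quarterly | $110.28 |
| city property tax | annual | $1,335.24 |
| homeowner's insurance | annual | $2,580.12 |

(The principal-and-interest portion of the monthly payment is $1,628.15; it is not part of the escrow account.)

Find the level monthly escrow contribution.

$1,125.49

Private mortgage insurance (PMI) = $876.24
County property tax = $4,136.58 × 2 = $8,273.16
HOA dues = $110.28 × 4 = $441.12
City property tax = $1,335.24
Homeowner's insurance = $2,580.12
Total per year = $876.24 + $8,273.16 + $441.12 + $1,335.24 + $2,580.12 = $13,505.88
Base monthly escrow = $13,505.88 / 12 = $1,125.49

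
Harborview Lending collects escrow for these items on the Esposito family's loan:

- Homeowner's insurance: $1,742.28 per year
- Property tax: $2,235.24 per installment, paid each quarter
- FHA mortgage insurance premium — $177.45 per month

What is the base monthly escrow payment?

$1,067.72

Homeowner's insurance: $1,742.28 per year
Property tax: $2,235.24 × 4 = $8,940.96 per year
FHA mortgage insurance premium: $177.45 × 12 = $2,129.40 per year
Total annual escrow = $1,742.28 + $8,940.96 + $2,129.40 = $12,812.64
Monthly = $12,812.64 ÷ 12 = $1,067.72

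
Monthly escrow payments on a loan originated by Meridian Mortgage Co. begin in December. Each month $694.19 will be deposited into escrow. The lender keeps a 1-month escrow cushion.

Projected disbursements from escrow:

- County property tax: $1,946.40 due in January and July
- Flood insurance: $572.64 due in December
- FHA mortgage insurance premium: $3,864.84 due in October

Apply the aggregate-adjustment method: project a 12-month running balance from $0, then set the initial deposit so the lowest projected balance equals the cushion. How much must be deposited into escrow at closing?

$1,824.85

Cushion = 1 × $694.19 = $694.19
Trial balance (start $0, +$694.19 each month, − disbursements):
  Dec: +$694.19 − $572.64 → $121.55
  Jan: +$694.19 − $1,946.40 → -$1,130.66
  Feb: +$694.19 → -$436.47
  Mar: +$694.19 → $257.72
  Apr: +$694.19 → $951.91
  May: +$694.19 → $1,646.10
  Jun: +$694.19 → $2,340.29
  Jul: +$694.19 − $1,946.40 → $1,088.08
  Aug: +$694.19 → $1,782.27
  Sep: +$694.19 → $2,476.46
  Oct: +$694.19 − $3,864.84 → -$694.19
  Nov: +$694.19 → $0.00
Lowest trial balance = -$1,130.66 (Jan)
Initial deposit = cushion − low point = $694.19 − (-$1,130.66) = $1,824.85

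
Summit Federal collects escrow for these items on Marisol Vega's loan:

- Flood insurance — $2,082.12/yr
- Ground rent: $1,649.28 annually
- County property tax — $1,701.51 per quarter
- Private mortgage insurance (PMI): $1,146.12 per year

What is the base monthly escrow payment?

Flood insurance = $2,082.12/yr
Ground rent = $1,649.28/yr
County property tax = $1,701.51 × 4 = $6,806.04/yr
Private mortgage insurance (PMI) = $1,146.12/yr
Combined annual = $2,082.12 + $1,649.28 + $6,806.04 + $1,146.12 = $11,683.56
Base monthly escrow = $11,683.56 ÷ 12 = $973.63

$973.63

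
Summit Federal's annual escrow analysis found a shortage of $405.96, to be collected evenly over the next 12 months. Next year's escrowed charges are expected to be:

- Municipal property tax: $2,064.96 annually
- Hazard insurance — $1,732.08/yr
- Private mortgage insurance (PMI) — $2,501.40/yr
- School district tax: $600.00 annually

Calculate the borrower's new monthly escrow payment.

$608.70

Municipal property tax: $2,064.96 annually
Hazard insurance: $1,732.08 annually
Private mortgage insurance (PMI): $2,501.40 annually
School district tax: $600.00 annually
Yearly total = $2,064.96 + $1,732.08 + $2,501.40 + $600.00 = $6,898.44
Monthly = $6,898.44 ÷ 12 = $574.87
Shortage spread = $405.96 / 12 = $33.83/mo
Adjusted monthly = $574.87 + $33.83 = $608.70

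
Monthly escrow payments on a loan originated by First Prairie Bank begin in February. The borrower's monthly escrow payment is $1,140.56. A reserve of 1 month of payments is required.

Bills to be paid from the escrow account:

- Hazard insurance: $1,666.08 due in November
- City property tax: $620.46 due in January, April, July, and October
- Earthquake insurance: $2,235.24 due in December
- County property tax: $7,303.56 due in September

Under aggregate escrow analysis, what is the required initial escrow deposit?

$1,660.66

Cushion = 1 × $1,140.56 = $1,140.56
Trial balance (start $0, +$1,140.56 each month, − disbursements):
  Feb: +$1,140.56 → $1,140.56
  Mar: +$1,140.56 → $2,281.12
  Apr: +$1,140.56 − $620.46 → $2,801.22
  May: +$1,140.56 → $3,941.78
  Jun: +$1,140.56 → $5,082.34
  Jul: +$1,140.56 − $620.46 → $5,602.44
  Aug: +$1,140.56 → $6,743.00
  Sep: +$1,140.56 − $7,303.56 → $580.00
  Oct: +$1,140.56 − $620.46 → $1,100.10
  Nov: +$1,140.56 − $1,666.08 → $574.58
  Dec: +$1,140.56 − $2,235.24 → -$520.10
  Jan: +$1,140.56 − $620.46 → $0.00
Lowest trial balance = -$520.10 (Dec)
Initial deposit = cushion − low point = $1,140.56 − (-$520.10) = $1,660.66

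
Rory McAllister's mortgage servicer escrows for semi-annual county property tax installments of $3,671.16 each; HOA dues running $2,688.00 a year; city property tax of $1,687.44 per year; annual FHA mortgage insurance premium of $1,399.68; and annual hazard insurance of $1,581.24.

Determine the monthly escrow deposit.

$1,224.89

County property tax = $3,671.16 × 2 = $7,342.32
HOA dues = $2,688.00
City property tax = $1,687.44
FHA mortgage insurance premium = $1,399.68
Hazard insurance = $1,581.24
Total per year = $7,342.32 + $2,688.00 + $1,687.44 + $1,399.68 + $1,581.24 = $14,698.68
Per month = $14,698.68 / 12 = $1,224.89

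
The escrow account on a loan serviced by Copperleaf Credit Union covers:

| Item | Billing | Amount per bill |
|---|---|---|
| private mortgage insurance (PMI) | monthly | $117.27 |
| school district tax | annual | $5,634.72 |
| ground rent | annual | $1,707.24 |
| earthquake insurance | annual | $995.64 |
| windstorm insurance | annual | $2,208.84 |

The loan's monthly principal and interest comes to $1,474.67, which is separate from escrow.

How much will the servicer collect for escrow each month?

Private mortgage insurance (PMI): $117.27 × 12 = $1,407.24/yr
School district tax: $5,634.72/yr
Ground rent: $1,707.24/yr
Earthquake insurance: $995.64/yr
Windstorm insurance: $2,208.84/yr
Combined annual = $11,953.68
Monthly = $11,953.68 / 12 = $996.14

$996.14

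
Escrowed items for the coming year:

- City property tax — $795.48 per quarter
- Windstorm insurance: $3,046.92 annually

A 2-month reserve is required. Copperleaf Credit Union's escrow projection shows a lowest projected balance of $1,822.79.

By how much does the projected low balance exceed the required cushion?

$784.65

City property tax — $795.48 × 4 = $3,181.92/yr
Windstorm insurance — $3,046.92/yr
Annual escrow total = $3,181.92 + $3,046.92 = $6,228.84
Monthly = $6,228.84 ÷ 12 = $519.07
Required cushion = 2 × $519.07 = $1,038.14
Surplus = $1,822.79 − $1,038.14 = $784.65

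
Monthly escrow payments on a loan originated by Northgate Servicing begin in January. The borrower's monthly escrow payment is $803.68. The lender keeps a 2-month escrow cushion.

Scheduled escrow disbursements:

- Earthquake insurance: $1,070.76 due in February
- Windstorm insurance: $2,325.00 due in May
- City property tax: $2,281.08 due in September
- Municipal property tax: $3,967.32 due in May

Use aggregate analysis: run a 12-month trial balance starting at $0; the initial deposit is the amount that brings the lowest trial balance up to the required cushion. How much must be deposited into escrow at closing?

$4,952.04

Cushion = 2 × $803.68 = $1,607.36
Trial balance (start $0, +$803.68 each month, − disbursements):
  Jan: +$803.68 → $803.68
  Feb: +$803.68 − $1,070.76 → $536.60
  Mar: +$803.68 → $1,340.28
  Apr: +$803.68 → $2,143.96
  May: +$803.68 − $6,292.32 → -$3,344.68
  Jun: +$803.68 → -$2,541.00
  Jul: +$803.68 → -$1,737.32
  Aug: +$803.68 → -$933.64
  Sep: +$803.68 − $2,281.08 → -$2,411.04
  Oct: +$803.68 → -$1,607.36
  Nov: +$803.68 → -$803.68
  Dec: +$803.68 → $0.00
Lowest trial balance = -$3,344.68 (May)
Initial deposit = cushion − low point = $1,607.36 − (-$3,344.68) = $4,952.04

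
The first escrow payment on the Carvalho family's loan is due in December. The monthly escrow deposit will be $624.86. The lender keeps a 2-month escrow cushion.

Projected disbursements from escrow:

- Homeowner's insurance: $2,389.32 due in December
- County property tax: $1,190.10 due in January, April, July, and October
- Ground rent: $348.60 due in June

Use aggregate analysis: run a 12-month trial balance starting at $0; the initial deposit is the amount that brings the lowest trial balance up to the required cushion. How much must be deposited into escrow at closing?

Cushion = 2 × $624.86 = $1,249.72
Trial balance (start $0, +$624.86 each month, − disbursements):
  Dec: +$624.86 − $2,389.32 → -$1,764.46
  Jan: +$624.86 − $1,190.10 → -$2,329.70
  Feb: +$624.86 → -$1,704.84
  Mar: +$624.86 → -$1,079.98
  Apr: +$624.86 − $1,190.10 → -$1,645.22
  May: +$624.86 → -$1,020.36
  Jun: +$624.86 − $348.60 → -$744.10
  Jul: +$624.86 − $1,190.10 → -$1,309.34
  Aug: +$624.86 → -$684.48
  Sep: +$624.86 → -$59.62
  Oct: +$624.86 − $1,190.10 → -$624.86
  Nov: +$624.86 → $0.00
Lowest trial balance = -$2,329.70 (Jan)
Initial deposit = cushion − low point = $1,249.72 − (-$2,329.70) = $3,579.42

$3,579.42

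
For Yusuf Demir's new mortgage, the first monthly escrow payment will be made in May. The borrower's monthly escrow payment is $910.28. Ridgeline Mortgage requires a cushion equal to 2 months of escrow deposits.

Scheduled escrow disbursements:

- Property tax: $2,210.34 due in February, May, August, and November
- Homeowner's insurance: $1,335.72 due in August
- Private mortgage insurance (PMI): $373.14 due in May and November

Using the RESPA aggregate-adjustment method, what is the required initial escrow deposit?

Cushion = 2 × $910.28 = $1,820.56
Trial balance (start $0, +$910.28 each month, − disbursements):
  May: +$910.28 − $2,583.48 → -$1,673.20
  Jun: +$910.28 → -$762.92
  Jul: +$910.28 → $147.36
  Aug: +$910.28 − $3,546.06 → -$2,488.42
  Sep: +$910.28 → -$1,578.14
  Oct: +$910.28 → -$667.86
  Nov: +$910.28 − $2,583.48 → -$2,341.06
  Dec: +$910.28 → -$1,430.78
  Jan: +$910.28 → -$520.50
  Feb: +$910.28 − $2,210.34 → -$1,820.56
  Mar: +$910.28 → -$910.28
  Apr: +$910.28 → $0.00
Lowest trial balance = -$2,488.42 (Aug)
Initial deposit = cushion − low point = $1,820.56 − (-$2,488.42) = $4,308.98

$4,308.98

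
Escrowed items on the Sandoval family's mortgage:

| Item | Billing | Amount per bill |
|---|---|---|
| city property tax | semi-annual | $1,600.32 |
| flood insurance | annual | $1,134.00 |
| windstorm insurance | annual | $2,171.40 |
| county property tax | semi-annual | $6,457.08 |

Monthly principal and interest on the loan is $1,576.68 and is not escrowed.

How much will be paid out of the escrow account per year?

City property tax — $1,600.32 × 2 = $3,200.64 per year
Flood insurance — $1,134.00 per year
Windstorm insurance — $2,171.40 per year
County property tax — $6,457.08 × 2 = $12,914.16 per year
Combined annual = $19,420.20

$19,420.20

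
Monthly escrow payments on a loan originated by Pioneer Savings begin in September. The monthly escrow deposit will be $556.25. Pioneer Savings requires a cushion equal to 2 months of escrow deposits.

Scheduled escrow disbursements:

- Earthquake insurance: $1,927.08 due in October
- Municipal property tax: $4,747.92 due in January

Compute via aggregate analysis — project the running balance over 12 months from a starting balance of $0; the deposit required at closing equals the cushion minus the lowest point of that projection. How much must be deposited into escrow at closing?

Cushion = 2 × $556.25 = $1,112.50
Trial balance (start $0, +$556.25 each month, − disbursements):
  Sep: +$556.25 → $556.25
  Oct: +$556.25 − $1,927.08 → -$814.58
  Nov: +$556.25 → -$258.33
  Dec: +$556.25 → $297.92
  Jan: +$556.25 − $4,747.92 → -$3,893.75
  Feb: +$556.25 → -$3,337.50
  Mar: +$556.25 → -$2,781.25
  Apr: +$556.25 → -$2,225.00
  May: +$556.25 → -$1,668.75
  Jun: +$556.25 → -$1,112.50
  Jul: +$556.25 → -$556.25
  Aug: +$556.25 → $0.00
Lowest trial balance = -$3,893.75 (Jan)
Initial deposit = cushion − low point = $1,112.50 − (-$3,893.75) = $5,006.25

$5,006.25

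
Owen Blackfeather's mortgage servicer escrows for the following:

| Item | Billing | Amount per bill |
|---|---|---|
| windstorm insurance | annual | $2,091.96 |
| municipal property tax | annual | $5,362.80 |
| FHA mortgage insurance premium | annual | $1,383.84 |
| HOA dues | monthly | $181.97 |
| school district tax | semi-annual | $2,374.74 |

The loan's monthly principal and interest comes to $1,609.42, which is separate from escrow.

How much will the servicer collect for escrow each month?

Windstorm insurance — $2,091.96/yr
Municipal property tax — $5,362.80/yr
FHA mortgage insurance premium — $1,383.84/yr
HOA dues — $181.97 × 12 = $2,183.64/yr
School district tax — $2,374.74 × 2 = $4,749.48/yr
Total per year = $2,091.96 + $5,362.80 + $1,383.84 + $2,183.64 + $4,749.48 = $15,771.72
Per month = $15,771.72 ÷ 12 = $1,314.31

$1,314.31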